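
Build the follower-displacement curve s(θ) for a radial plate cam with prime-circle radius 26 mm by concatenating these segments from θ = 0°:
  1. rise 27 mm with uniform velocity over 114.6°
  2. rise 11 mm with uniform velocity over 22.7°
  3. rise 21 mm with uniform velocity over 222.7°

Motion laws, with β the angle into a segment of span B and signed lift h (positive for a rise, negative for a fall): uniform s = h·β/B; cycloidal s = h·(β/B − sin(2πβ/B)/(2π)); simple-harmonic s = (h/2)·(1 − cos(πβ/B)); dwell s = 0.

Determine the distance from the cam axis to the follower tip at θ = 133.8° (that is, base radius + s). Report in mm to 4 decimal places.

seg 1 [0°–114.6°] uniform, h=27: full span → s += 27 → s = 27.0000
seg 2 [114.6°–137.3°] uniform, h=11: θ=133.8° here. β=19.2, B=22.7. 11·19.2/22.7 = 9.3040 → s = 36.3040
radial distance = base radius + s = 26 + 36.3040 = 62.3040

62.3040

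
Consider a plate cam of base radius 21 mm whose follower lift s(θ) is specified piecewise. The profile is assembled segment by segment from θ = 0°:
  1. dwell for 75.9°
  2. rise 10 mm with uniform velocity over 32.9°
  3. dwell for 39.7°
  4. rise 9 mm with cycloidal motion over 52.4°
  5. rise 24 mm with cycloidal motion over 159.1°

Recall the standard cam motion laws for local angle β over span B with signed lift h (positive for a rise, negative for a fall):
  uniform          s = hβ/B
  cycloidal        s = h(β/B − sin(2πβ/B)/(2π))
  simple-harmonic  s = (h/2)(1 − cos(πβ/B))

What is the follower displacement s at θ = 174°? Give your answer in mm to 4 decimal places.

seg 1 [0°–75.9°] dwell: s stays 0.0000
seg 2 [75.9°–108.8°] uniform, h=10: full span → s += 10 → s = 10.0000
seg 3 [108.8°–148.5°] dwell: s stays 10.0000
seg 4 [148.5°–200.9°] cycloidal, h=9: θ=174° here. β=25.5, B=52.4. 9·(0.4866 − sin(2π·0.4866)/(2π)) = 4.2597 → s = 14.2597

14.2597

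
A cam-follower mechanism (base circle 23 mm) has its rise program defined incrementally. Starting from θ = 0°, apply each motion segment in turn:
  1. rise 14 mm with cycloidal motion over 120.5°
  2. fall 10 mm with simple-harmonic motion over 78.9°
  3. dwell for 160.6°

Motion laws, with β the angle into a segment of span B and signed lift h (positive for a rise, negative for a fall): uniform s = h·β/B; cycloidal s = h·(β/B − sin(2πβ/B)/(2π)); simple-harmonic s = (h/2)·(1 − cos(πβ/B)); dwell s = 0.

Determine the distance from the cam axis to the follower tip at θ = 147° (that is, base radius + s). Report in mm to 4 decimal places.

seg 1 [0°–120.5°] cycloidal, h=14: full span → s += 14 → s = 14.0000
seg 2 [120.5°–199.4°] simple-harmonic, h=-10: θ=147° here. β=26.5, B=78.9. -10/2·(1 − cos(π·0.3359)) = -2.5346 → s = 11.4654
radial distance = base radius + s = 23 + 11.4654 = 34.4654

34.4654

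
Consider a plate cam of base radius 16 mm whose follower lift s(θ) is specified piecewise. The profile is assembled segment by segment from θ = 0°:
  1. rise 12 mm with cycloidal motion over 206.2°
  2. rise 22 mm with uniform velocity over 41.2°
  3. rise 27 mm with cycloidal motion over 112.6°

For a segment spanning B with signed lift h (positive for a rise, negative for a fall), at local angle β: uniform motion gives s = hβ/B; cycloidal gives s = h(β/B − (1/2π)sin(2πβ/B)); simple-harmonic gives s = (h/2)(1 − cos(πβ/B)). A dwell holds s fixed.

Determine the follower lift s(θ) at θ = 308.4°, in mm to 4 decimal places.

seg 1 [0°–206.2°] cycloidal, h=12: full span → s += 12 → s = 12.0000
seg 2 [206.2°–247.4°] uniform, h=22: full span → s += 22 → s = 34.0000
seg 3 [247.4°–360°] cycloidal, h=27: θ=308.4° here. β=61, B=112.6. 27·(0.5417 − sin(2π·0.5417)/(2π)) = 15.7411 → s = 49.7411

49.7411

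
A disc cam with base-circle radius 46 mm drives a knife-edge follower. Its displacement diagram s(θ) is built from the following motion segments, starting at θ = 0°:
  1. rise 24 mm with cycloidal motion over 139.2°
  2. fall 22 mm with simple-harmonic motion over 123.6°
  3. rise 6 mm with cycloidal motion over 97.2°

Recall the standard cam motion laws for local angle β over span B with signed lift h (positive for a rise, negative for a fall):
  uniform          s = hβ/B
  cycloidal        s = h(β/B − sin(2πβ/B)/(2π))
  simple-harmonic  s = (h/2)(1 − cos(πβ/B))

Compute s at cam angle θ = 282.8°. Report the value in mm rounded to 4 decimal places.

seg 1 [0°–139.2°] cycloidal, h=24: full span → s += 24 → s = 24.0000
seg 2 [139.2°–262.8°] simple-harmonic, h=-22: full span → s += -22 → s = 2.0000
seg 3 [262.8°–360°] cycloidal, h=6: θ=282.8° here. β=20, B=97.2. 6·(0.2058 − sin(2π·0.2058)/(2π)) = 0.3163 → s = 2.3163

2.3163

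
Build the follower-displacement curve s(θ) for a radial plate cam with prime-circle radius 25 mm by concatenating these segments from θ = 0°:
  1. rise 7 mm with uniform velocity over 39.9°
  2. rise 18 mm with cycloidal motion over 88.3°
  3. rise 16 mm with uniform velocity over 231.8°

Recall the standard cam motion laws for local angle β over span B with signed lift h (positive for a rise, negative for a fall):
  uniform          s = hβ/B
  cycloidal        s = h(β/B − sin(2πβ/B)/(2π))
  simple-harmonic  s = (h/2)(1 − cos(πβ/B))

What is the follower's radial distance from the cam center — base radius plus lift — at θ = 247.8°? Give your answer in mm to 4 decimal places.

seg 1 [0°–39.9°] uniform, h=7: full span → s += 7 → s = 7.0000
seg 2 [39.9°–128.2°] cycloidal, h=18: full span → s += 18 → s = 25.0000
seg 3 [128.2°–360°] uniform, h=16: θ=247.8° here. β=119.6, B=231.8. 16·119.6/231.8 = 8.2554 → s = 33.2554
radial distance = base radius + s = 25 + 33.2554 = 58.2554

58.2554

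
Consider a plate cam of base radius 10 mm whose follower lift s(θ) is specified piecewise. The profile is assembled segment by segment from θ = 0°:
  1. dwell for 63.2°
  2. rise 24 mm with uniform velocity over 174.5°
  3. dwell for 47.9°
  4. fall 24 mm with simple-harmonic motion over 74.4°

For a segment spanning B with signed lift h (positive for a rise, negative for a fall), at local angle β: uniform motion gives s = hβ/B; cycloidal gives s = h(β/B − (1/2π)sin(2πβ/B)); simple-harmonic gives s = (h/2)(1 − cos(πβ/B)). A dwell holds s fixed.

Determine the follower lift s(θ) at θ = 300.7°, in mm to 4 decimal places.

seg 1 [0°–63.2°] dwell: s stays 0.0000
seg 2 [63.2°–237.7°] uniform, h=24: full span → s += 24 → s = 24.0000
seg 3 [237.7°–285.6°] dwell: s stays 24.0000
seg 4 [285.6°–360°] simple-harmonic, h=-24: θ=300.7° here. β=15.1, B=74.4. -24/2·(1 − cos(π·0.2030)) = -2.3577 → s = 21.6423

21.6423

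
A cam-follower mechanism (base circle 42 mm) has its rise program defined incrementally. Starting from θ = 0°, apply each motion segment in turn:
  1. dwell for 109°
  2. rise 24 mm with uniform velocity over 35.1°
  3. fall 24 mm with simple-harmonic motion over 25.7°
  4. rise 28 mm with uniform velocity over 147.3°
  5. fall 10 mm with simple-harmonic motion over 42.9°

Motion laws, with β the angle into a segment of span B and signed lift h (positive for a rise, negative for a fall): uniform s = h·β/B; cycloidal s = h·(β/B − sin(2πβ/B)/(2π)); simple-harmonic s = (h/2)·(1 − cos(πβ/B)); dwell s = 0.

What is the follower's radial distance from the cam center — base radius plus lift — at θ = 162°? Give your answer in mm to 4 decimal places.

seg 1 [0°–109°] dwell: s stays 0.0000
seg 2 [109°–144.1°] uniform, h=24: full span → s += 24 → s = 24.0000
seg 3 [144.1°–169.8°] simple-harmonic, h=-24: θ=162° here. β=17.9, B=25.7. -24/2·(1 − cos(π·0.6965)) = -18.9462 → s = 5.0538
radial distance = base radius + s = 42 + 5.0538 = 47.0538

47.0538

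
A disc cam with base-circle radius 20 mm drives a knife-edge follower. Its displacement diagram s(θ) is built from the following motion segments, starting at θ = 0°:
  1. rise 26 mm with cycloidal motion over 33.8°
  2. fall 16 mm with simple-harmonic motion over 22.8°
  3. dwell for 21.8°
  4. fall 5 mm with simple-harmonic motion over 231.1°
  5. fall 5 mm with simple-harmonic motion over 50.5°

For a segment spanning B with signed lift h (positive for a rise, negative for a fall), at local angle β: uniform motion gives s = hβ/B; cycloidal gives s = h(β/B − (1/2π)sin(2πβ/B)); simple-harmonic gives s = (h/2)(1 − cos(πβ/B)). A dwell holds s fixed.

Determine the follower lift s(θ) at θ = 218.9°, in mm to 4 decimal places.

seg 1 [0°–33.8°] cycloidal, h=26: full span → s += 26 → s = 26.0000
seg 2 [33.8°–56.6°] simple-harmonic, h=-16: full span → s += -16 → s = 10.0000
seg 3 [56.6°–78.4°] dwell: s stays 10.0000
seg 4 [78.4°–309.5°] simple-harmonic, h=-5: θ=218.9° here. β=140.5, B=231.1. -5/2·(1 − cos(π·0.6080)) = -3.3318 → s = 6.6682

6.6682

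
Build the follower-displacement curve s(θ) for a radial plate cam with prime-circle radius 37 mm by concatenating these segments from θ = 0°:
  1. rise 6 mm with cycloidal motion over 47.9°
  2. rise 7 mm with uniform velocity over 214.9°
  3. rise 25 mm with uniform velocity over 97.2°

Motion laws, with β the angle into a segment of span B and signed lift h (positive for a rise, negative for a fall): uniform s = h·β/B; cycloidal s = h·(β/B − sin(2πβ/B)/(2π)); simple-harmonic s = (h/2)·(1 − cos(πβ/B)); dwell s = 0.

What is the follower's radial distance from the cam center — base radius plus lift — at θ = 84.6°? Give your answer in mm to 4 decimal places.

seg 1 [0°–47.9°] cycloidal, h=6: full span → s += 6 → s = 6.0000
seg 2 [47.9°–262.8°] uniform, h=7: θ=84.6° here. β=36.7, B=214.9. 7·36.7/214.9 = 1.1954 → s = 7.1954
radial distance = base radius + s = 37 + 7.1954 = 44.1954

44.1954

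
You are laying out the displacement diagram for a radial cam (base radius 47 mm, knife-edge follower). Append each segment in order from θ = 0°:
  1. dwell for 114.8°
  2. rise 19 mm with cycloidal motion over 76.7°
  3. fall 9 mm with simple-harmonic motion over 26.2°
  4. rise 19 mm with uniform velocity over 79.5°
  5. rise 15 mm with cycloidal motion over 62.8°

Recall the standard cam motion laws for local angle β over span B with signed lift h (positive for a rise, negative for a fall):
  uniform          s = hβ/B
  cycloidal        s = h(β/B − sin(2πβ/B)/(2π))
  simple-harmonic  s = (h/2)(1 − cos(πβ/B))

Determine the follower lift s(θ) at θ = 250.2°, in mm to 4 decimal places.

seg 1 [0°–114.8°] dwell: s stays 0.0000
seg 2 [114.8°–191.5°] cycloidal, h=19: full span → s += 19 → s = 19.0000
seg 3 [191.5°–217.7°] simple-harmonic, h=-9: full span → s += -9 → s = 10.0000
seg 4 [217.7°–297.2°] uniform, h=19: θ=250.2° here. β=32.5, B=79.5. 19·32.5/79.5 = 7.7673 → s = 17.7673

17.7673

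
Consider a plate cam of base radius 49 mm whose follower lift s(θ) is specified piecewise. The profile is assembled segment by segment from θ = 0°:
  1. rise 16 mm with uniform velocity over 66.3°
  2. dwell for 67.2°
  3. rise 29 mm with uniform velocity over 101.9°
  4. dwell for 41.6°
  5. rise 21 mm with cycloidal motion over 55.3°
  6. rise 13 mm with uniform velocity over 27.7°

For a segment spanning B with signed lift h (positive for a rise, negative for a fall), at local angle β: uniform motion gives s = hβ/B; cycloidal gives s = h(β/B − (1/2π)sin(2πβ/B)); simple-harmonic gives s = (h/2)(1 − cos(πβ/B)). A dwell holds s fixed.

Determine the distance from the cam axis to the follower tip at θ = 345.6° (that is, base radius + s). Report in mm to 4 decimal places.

seg 1 [0°–66.3°] uniform, h=16: full span → s += 16 → s = 16.0000
seg 2 [66.3°–133.5°] dwell: s stays 16.0000
seg 3 [133.5°–235.4°] uniform, h=29: full span → s += 29 → s = 45.0000
seg 4 [235.4°–277°] dwell: s stays 45.0000
seg 5 [277°–332.3°] cycloidal, h=21: full span → s += 21 → s = 66.0000
seg 6 [332.3°–360°] uniform, h=13: θ=345.6° here. β=13.3, B=27.7. 13·13.3/27.7 = 6.2419 → s = 72.2419
radial distance = base radius + s = 49 + 72.2419 = 121.2419

121.2419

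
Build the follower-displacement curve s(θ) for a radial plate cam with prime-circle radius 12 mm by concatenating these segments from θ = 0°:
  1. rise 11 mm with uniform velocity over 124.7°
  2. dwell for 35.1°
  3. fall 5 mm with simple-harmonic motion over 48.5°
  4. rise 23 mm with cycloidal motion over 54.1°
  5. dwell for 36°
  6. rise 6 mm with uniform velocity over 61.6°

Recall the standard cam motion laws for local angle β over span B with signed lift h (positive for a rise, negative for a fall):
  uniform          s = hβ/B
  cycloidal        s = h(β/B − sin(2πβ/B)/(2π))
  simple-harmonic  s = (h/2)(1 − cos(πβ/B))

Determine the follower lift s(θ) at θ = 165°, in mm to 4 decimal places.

seg 1 [0°–124.7°] uniform, h=11: full span → s += 11 → s = 11.0000
seg 2 [124.7°–159.8°] dwell: s stays 11.0000
seg 3 [159.8°–208.3°] simple-harmonic, h=-5: θ=165° here. β=5.2, B=48.5. -5/2·(1 − cos(π·0.1072)) = -0.1405 → s = 10.8595

10.8595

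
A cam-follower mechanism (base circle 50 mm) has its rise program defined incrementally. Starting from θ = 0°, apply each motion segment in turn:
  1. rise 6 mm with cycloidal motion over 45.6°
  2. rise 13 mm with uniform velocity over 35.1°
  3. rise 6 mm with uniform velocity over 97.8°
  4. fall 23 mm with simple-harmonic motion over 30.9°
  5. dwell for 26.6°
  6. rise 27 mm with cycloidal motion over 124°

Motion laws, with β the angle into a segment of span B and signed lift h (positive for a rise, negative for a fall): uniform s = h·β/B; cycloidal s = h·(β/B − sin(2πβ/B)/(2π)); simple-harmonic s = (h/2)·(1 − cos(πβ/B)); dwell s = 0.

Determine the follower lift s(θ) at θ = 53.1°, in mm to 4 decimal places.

seg 1 [0°–45.6°] cycloidal, h=6: full span → s += 6 → s = 6.0000
seg 2 [45.6°–80.7°] uniform, h=13: θ=53.1° here. β=7.5, B=35.1. 13·7.5/35.1 = 2.7778 → s = 8.7778

8.7778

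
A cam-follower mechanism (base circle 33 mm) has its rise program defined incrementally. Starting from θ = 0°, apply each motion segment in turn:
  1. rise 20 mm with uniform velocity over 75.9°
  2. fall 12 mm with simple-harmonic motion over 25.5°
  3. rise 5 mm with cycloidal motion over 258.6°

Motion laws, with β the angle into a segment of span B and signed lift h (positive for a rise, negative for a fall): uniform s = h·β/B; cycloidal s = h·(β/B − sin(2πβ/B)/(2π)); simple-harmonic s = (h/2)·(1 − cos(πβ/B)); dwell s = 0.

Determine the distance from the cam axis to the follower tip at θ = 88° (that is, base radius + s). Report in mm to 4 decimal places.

seg 1 [0°–75.9°] uniform, h=20: full span → s += 20 → s = 20.0000
seg 2 [75.9°–101.4°] simple-harmonic, h=-12: θ=88° here. β=12.1, B=25.5. -12/2·(1 − cos(π·0.4745)) = -5.5200 → s = 14.4800
radial distance = base radius + s = 33 + 14.4800 = 47.4800

47.4800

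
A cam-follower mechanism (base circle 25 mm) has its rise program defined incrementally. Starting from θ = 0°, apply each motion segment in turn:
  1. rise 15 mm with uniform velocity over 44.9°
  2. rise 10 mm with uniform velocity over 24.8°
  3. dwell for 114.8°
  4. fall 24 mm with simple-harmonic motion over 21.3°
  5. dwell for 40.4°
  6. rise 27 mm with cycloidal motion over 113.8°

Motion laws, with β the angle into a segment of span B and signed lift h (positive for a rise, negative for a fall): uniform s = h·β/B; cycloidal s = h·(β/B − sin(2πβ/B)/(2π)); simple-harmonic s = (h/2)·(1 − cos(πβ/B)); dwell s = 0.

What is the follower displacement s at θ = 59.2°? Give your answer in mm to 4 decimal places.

seg 1 [0°–44.9°] uniform, h=15: full span → s += 15 → s = 15.0000
seg 2 [44.9°–69.7°] uniform, h=10: θ=59.2° here. β=14.3, B=24.8. 10·14.3/24.8 = 5.7661 → s = 20.7661

20.7661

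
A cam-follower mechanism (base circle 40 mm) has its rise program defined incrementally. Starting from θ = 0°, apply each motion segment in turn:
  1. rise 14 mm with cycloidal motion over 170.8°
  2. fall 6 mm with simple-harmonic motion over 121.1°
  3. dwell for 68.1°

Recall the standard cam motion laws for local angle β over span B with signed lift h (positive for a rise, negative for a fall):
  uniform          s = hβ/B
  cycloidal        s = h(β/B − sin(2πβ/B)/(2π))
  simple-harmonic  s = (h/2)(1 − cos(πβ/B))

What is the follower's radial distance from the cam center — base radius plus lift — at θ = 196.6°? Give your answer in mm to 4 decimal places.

seg 1 [0°–170.8°] cycloidal, h=14: full span → s += 14 → s = 14.0000
seg 2 [170.8°–291.9°] simple-harmonic, h=-6: θ=196.6° here. β=25.8, B=121.1. -6/2·(1 − cos(π·0.2130)) = -0.6472 → s = 13.3528
radial distance = base radius + s = 40 + 13.3528 = 53.3528

53.3528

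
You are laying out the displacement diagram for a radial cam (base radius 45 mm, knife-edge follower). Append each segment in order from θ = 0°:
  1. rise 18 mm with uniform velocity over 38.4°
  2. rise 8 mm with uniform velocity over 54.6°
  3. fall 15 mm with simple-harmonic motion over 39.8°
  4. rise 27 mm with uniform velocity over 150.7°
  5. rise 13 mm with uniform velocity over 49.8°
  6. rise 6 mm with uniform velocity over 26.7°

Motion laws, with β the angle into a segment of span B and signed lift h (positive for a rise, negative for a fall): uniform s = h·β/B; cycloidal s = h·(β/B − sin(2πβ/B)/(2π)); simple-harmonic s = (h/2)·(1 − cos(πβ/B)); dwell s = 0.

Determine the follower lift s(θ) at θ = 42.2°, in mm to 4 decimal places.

seg 1 [0°–38.4°] uniform, h=18: full span → s += 18 → s = 18.0000
seg 2 [38.4°–93°] uniform, h=8: θ=42.2° here. β=3.8, B=54.6. 8·3.8/54.6 = 0.5568 → s = 18.5568

18.5568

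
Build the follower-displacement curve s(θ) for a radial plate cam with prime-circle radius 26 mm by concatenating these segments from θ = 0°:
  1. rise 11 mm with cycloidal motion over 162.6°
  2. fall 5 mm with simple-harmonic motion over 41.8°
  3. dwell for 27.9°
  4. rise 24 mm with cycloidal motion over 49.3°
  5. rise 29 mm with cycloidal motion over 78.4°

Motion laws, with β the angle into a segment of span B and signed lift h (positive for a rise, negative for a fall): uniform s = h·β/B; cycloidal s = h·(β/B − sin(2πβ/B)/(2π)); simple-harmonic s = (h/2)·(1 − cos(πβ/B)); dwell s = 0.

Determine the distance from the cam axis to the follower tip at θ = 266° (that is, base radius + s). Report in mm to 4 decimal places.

seg 1 [0°–162.6°] cycloidal, h=11: full span → s += 11 → s = 11.0000
seg 2 [162.6°–204.4°] simple-harmonic, h=-5: full span → s += -5 → s = 6.0000
seg 3 [204.4°–232.3°] dwell: s stays 6.0000
seg 4 [232.3°–281.6°] cycloidal, h=24: θ=266° here. β=33.7, B=49.3. 24·(0.6836 − sin(2π·0.6836)/(2π)) = 19.8975 → s = 25.8975
radial distance = base radius + s = 26 + 25.8975 = 51.8975

51.8975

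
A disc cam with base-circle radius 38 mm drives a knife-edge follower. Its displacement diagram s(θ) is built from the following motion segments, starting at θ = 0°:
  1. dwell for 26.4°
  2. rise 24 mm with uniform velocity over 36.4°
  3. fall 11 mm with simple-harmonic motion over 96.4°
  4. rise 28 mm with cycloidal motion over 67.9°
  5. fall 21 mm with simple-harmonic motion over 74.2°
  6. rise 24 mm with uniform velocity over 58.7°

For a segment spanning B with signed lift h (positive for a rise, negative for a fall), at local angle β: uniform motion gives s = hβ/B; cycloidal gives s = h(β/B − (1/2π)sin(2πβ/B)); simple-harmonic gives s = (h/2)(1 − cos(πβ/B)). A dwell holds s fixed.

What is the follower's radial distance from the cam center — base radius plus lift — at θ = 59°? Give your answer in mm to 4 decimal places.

seg 1 [0°–26.4°] dwell: s stays 0.0000
seg 2 [26.4°–62.8°] uniform, h=24: θ=59° here. β=32.6, B=36.4. 24·32.6/36.4 = 21.4945 → s = 21.4945
radial distance = base radius + s = 38 + 21.4945 = 59.4945

59.4945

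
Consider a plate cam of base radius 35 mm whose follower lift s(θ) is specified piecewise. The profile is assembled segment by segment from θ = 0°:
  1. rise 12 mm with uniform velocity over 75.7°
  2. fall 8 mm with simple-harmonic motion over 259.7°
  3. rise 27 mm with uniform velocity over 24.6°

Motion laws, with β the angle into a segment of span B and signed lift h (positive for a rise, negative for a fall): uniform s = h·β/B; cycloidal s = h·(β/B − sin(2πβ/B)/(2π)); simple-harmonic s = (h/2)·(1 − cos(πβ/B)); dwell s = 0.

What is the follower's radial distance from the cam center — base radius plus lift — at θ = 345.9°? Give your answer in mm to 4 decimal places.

seg 1 [0°–75.7°] uniform, h=12: full span → s += 12 → s = 12.0000
seg 2 [75.7°–335.4°] simple-harmonic, h=-8: full span → s += -8 → s = 4.0000
seg 3 [335.4°–360°] uniform, h=27: θ=345.9° here. β=10.5, B=24.6. 27·10.5/24.6 = 11.5244 → s = 15.5244
radial distance = base radius + s = 35 + 15.5244 = 50.5244

50.5244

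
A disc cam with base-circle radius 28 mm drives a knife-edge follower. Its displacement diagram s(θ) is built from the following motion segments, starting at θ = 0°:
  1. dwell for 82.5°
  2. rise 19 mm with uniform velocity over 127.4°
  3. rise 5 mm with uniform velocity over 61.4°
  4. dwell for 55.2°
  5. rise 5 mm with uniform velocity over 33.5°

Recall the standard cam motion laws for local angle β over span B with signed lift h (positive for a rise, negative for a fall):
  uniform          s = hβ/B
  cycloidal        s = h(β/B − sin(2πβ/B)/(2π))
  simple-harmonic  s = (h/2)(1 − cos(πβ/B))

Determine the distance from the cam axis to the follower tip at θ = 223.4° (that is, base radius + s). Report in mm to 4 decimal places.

seg 1 [0°–82.5°] dwell: s stays 0.0000
seg 2 [82.5°–209.9°] uniform, h=19: full span → s += 19 → s = 19.0000
seg 3 [209.9°–271.3°] uniform, h=5: θ=223.4° here. β=13.5, B=61.4. 5·13.5/61.4 = 1.0993 → s = 20.0993
radial distance = base radius + s = 28 + 20.0993 = 48.0993

48.0993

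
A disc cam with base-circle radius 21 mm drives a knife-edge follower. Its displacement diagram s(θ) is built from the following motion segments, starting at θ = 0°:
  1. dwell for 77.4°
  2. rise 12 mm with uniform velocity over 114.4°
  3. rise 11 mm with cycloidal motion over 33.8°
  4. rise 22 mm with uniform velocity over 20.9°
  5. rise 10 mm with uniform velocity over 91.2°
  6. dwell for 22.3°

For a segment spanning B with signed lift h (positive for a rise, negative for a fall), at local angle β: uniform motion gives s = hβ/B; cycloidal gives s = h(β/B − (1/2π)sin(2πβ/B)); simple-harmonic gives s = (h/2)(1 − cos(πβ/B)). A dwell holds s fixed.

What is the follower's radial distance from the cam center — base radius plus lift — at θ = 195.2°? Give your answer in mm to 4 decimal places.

seg 1 [0°–77.4°] dwell: s stays 0.0000
seg 2 [77.4°–191.8°] uniform, h=12: full span → s += 12 → s = 12.0000
seg 3 [191.8°–225.6°] cycloidal, h=11: θ=195.2° here. β=3.4, B=33.8. 11·(0.1006 − sin(2π·0.1006)/(2π)) = 0.0722 → s = 12.0722
radial distance = base radius + s = 21 + 12.0722 = 33.0722

33.0722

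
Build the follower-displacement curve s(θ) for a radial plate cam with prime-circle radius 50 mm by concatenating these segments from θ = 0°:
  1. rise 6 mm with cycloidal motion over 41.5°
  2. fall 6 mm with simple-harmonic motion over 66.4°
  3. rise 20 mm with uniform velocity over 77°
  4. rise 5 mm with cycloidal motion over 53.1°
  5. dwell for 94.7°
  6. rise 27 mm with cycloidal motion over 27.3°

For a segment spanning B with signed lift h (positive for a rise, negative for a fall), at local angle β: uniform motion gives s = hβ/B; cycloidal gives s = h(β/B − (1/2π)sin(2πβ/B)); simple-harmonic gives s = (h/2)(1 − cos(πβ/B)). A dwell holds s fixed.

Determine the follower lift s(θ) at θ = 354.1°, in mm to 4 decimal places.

seg 1 [0°–41.5°] cycloidal, h=6: full span → s += 6 → s = 6.0000
seg 2 [41.5°–107.9°] simple-harmonic, h=-6: full span → s += -6 → s = 0.0000
seg 3 [107.9°–184.9°] uniform, h=20: full span → s += 20 → s = 20.0000
seg 4 [184.9°–238°] cycloidal, h=5: full span → s += 5 → s = 25.0000
seg 5 [238°–332.7°] dwell: s stays 25.0000
seg 6 [332.7°–360°] cycloidal, h=27: θ=354.1° here. β=21.4, B=27.3. 27·(0.7839 − sin(2π·0.7839)/(2π)) = 25.3650 → s = 50.3650

50.3650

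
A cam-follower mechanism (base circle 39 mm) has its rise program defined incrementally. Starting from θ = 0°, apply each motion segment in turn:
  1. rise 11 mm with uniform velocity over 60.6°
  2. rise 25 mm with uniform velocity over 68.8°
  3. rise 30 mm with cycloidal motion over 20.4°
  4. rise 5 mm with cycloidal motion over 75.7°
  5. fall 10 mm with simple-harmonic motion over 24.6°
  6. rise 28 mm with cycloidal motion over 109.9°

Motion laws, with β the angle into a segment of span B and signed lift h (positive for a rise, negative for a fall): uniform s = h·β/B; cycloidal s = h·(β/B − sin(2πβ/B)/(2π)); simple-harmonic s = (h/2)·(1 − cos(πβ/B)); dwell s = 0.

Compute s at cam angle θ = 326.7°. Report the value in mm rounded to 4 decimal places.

seg 1 [0°–60.6°] uniform, h=11: full span → s += 11 → s = 11.0000
seg 2 [60.6°–129.4°] uniform, h=25: full span → s += 25 → s = 36.0000
seg 3 [129.4°–149.8°] cycloidal, h=30: full span → s += 30 → s = 66.0000
seg 4 [149.8°–225.5°] cycloidal, h=5: full span → s += 5 → s = 71.0000
seg 5 [225.5°–250.1°] simple-harmonic, h=-10: full span → s += -10 → s = 61.0000
seg 6 [250.1°–360°] cycloidal, h=28: θ=326.7° here. β=76.6, B=109.9. 28·(0.6970 − sin(2π·0.6970)/(2π)) = 23.7274 → s = 84.7274

84.7274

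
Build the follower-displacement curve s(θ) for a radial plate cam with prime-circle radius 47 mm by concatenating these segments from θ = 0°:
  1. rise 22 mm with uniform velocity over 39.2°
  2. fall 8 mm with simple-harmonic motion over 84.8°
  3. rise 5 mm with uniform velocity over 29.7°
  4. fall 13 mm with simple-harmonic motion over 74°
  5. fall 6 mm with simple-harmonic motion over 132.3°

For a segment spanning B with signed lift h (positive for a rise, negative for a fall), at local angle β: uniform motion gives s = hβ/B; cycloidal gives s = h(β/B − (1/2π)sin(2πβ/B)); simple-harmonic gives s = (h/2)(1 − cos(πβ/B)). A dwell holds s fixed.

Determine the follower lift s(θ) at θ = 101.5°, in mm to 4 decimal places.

seg 1 [0°–39.2°] uniform, h=22: full span → s += 22 → s = 22.0000
seg 2 [39.2°–124°] simple-harmonic, h=-8: θ=101.5° here. β=62.3, B=84.8. -8/2·(1 − cos(π·0.7347)) = -6.6890 → s = 15.3110

15.3110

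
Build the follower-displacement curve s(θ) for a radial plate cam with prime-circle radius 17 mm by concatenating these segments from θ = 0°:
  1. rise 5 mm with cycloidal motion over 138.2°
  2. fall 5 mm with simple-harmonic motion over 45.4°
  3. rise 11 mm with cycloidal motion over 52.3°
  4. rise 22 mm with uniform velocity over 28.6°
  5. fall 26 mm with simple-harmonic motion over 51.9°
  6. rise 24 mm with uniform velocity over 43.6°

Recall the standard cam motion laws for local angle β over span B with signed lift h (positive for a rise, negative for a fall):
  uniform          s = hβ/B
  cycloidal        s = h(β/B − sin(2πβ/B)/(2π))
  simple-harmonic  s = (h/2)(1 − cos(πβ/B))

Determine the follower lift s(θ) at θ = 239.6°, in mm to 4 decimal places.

seg 1 [0°–138.2°] cycloidal, h=5: full span → s += 5 → s = 5.0000
seg 2 [138.2°–183.6°] simple-harmonic, h=-5: full span → s += -5 → s = 0.0000
seg 3 [183.6°–235.9°] cycloidal, h=11: full span → s += 11 → s = 11.0000
seg 4 [235.9°–264.5°] uniform, h=22: θ=239.6° here. β=3.7, B=28.6. 22·3.7/28.6 = 2.8462 → s = 13.8462

13.8462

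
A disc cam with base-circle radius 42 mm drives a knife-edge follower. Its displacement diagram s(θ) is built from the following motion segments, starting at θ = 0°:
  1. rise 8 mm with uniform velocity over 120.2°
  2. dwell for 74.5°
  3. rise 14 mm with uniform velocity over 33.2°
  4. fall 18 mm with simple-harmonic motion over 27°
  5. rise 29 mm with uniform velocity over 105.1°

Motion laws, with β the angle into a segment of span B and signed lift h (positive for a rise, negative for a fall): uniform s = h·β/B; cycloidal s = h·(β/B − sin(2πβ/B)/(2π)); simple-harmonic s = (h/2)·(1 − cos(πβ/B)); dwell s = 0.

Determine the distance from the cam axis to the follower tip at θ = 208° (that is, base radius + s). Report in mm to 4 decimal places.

seg 1 [0°–120.2°] uniform, h=8: full span → s += 8 → s = 8.0000
seg 2 [120.2°–194.7°] dwell: s stays 8.0000
seg 3 [194.7°–227.9°] uniform, h=14: θ=208° here. β=13.3, B=33.2. 14·13.3/33.2 = 5.6084 → s = 13.6084
radial distance = base radius + s = 42 + 13.6084 = 55.6084

55.6084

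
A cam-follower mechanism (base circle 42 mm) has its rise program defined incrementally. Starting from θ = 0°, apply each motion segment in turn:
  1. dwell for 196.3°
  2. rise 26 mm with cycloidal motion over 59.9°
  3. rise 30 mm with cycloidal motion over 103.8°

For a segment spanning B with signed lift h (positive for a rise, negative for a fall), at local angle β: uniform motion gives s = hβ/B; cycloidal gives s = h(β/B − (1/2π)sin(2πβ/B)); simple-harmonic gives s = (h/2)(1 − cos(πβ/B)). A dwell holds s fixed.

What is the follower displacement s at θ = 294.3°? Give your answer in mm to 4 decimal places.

seg 1 [0°–196.3°] dwell: s stays 0.0000
seg 2 [196.3°–256.2°] cycloidal, h=26: full span → s += 26 → s = 26.0000
seg 3 [256.2°–360°] cycloidal, h=30: θ=294.3° here. β=38.1, B=103.8. 30·(0.3671 − sin(2π·0.3671)/(2π)) = 7.4711 → s = 33.4711

33.4711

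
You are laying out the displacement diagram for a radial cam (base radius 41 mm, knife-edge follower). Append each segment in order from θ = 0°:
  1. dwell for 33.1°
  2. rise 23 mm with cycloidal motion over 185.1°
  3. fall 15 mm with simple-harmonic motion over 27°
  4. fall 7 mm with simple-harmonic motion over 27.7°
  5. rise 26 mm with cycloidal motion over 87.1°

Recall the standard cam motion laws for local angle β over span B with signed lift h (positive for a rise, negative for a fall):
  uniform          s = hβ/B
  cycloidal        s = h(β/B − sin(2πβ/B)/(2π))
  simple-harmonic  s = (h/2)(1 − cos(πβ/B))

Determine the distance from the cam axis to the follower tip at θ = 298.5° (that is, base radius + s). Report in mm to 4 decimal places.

seg 1 [0°–33.1°] dwell: s stays 0.0000
seg 2 [33.1°–218.2°] cycloidal, h=23: full span → s += 23 → s = 23.0000
seg 3 [218.2°–245.2°] simple-harmonic, h=-15: full span → s += -15 → s = 8.0000
seg 4 [245.2°–272.9°] simple-harmonic, h=-7: full span → s += -7 → s = 1.0000
seg 5 [272.9°–360°] cycloidal, h=26: θ=298.5° here. β=25.6, B=87.1. 26·(0.2939 − sin(2π·0.2939)/(2π)) = 3.6603 → s = 4.6603
radial distance = base radius + s = 41 + 4.6603 = 45.6603

45.6603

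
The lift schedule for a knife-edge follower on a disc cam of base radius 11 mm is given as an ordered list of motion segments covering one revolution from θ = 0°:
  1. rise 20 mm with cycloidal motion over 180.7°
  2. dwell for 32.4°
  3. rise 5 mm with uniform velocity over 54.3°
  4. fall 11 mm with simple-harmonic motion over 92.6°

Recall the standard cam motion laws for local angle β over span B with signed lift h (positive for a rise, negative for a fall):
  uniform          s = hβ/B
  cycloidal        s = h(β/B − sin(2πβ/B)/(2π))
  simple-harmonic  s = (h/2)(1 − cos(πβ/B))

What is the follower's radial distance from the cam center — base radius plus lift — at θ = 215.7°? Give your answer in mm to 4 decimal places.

seg 1 [0°–180.7°] cycloidal, h=20: full span → s += 20 → s = 20.0000
seg 2 [180.7°–213.1°] dwell: s stays 20.0000
seg 3 [213.1°–267.4°] uniform, h=5: θ=215.7° here. β=2.6, B=54.3. 5·2.6/54.3 = 0.2394 → s = 20.2394
radial distance = base radius + s = 11 + 20.2394 = 31.2394

31.2394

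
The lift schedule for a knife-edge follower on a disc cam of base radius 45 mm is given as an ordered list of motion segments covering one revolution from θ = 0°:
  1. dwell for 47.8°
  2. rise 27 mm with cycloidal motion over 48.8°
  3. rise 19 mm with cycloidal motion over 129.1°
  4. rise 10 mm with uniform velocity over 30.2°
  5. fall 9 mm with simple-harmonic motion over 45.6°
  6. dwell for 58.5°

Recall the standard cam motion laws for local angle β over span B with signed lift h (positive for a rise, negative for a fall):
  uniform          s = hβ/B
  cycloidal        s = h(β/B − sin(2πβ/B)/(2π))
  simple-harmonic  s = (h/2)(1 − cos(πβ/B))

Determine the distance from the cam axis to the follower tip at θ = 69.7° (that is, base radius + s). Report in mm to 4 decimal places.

seg 1 [0°–47.8°] dwell: s stays 0.0000
seg 2 [47.8°–96.6°] cycloidal, h=27: θ=69.7° here. β=21.9, B=48.8. 27·(0.4488 − sin(2π·0.4488)/(2π)) = 10.7574 → s = 10.7574
radial distance = base radius + s = 45 + 10.7574 = 55.7574

55.7574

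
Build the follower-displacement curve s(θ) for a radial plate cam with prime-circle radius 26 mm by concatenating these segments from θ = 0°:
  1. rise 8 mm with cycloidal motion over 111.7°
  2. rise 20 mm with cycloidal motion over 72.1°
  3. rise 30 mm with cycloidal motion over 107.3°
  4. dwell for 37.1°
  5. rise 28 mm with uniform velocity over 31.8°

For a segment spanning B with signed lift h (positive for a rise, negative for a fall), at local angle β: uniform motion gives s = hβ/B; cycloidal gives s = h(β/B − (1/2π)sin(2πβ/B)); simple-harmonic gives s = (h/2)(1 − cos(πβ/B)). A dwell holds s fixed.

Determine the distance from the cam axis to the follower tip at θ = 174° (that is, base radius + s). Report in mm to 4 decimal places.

seg 1 [0°–111.7°] cycloidal, h=8: full span → s += 8 → s = 8.0000
seg 2 [111.7°–183.8°] cycloidal, h=20: θ=174° here. β=62.3, B=72.1. 20·(0.8641 − sin(2π·0.8641)/(2π)) = 19.6814 → s = 27.6814
radial distance = base radius + s = 26 + 27.6814 = 53.6814

53.6814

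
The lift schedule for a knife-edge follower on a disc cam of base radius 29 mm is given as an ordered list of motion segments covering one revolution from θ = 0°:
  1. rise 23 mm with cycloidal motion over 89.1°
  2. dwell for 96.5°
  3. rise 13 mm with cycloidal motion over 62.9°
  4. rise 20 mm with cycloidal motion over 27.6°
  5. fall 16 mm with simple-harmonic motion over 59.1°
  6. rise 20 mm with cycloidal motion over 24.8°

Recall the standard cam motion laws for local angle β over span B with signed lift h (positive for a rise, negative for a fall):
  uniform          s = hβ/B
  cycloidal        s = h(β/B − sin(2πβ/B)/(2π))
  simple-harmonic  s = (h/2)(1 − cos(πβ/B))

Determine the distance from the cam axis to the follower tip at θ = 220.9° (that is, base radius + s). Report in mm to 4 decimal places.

seg 1 [0°–89.1°] cycloidal, h=23: full span → s += 23 → s = 23.0000
seg 2 [89.1°–185.6°] dwell: s stays 23.0000
seg 3 [185.6°–248.5°] cycloidal, h=13: θ=220.9° here. β=35.3, B=62.9. 13·(0.5612 − sin(2π·0.5612)/(2π)) = 8.0719 → s = 31.0719
radial distance = base radius + s = 29 + 31.0719 = 60.0719

60.0719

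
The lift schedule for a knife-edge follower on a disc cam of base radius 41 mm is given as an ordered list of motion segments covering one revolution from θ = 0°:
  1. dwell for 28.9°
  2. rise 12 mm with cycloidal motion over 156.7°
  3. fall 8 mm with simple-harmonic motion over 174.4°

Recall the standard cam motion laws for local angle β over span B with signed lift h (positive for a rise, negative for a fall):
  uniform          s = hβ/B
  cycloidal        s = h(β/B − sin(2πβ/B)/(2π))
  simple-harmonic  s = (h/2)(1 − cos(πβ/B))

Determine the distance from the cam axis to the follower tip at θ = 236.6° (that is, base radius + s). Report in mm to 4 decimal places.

seg 1 [0°–28.9°] dwell: s stays 0.0000
seg 2 [28.9°–185.6°] cycloidal, h=12: full span → s += 12 → s = 12.0000
seg 3 [185.6°–360°] simple-harmonic, h=-8: θ=236.6° here. β=51, B=174.4. -8/2·(1 − cos(π·0.2924)) = -1.5726 → s = 10.4274
radial distance = base radius + s = 41 + 10.4274 = 51.4274

51.4274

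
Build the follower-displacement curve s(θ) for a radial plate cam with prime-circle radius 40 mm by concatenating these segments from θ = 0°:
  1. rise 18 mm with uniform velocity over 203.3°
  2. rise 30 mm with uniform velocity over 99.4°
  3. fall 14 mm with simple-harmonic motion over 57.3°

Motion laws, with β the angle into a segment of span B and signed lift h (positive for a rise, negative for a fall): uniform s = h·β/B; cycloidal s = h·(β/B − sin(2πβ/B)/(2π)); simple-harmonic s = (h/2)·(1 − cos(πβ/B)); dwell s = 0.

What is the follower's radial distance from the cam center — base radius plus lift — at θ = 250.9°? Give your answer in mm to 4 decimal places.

seg 1 [0°–203.3°] uniform, h=18: full span → s += 18 → s = 18.0000
seg 2 [203.3°–302.7°] uniform, h=30: θ=250.9° here. β=47.6, B=99.4. 30·47.6/99.4 = 14.3662 → s = 32.3662
radial distance = base radius + s = 40 + 32.3662 = 72.3662

72.3662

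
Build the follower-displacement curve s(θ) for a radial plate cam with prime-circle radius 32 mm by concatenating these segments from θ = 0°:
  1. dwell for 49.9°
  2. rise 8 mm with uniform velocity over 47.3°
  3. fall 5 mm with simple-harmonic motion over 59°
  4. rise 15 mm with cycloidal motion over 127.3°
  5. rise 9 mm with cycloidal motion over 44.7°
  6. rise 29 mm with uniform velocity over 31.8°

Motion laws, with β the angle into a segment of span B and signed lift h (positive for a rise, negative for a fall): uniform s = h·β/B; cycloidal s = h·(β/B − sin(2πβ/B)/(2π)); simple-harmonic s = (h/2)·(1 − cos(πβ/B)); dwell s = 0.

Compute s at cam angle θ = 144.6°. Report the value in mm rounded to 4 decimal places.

seg 1 [0°–49.9°] dwell: s stays 0.0000
seg 2 [49.9°–97.2°] uniform, h=8: full span → s += 8 → s = 8.0000
seg 3 [97.2°–156.2°] simple-harmonic, h=-5: θ=144.6° here. β=47.4, B=59. -5/2·(1 − cos(π·0.8034)) = -4.5381 → s = 3.4619

3.4619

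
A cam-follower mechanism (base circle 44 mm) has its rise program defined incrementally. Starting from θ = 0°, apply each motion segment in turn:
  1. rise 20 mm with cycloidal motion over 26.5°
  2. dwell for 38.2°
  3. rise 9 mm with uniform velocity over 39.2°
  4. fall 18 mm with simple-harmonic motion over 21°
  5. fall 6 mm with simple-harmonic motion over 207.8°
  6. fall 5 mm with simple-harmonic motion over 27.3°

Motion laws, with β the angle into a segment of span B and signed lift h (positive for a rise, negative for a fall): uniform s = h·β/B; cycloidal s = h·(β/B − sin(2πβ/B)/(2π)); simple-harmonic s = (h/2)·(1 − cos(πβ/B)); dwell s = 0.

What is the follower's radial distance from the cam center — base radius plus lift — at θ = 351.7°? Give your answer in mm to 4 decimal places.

seg 1 [0°–26.5°] cycloidal, h=20: full span → s += 20 → s = 20.0000
seg 2 [26.5°–64.7°] dwell: s stays 20.0000
seg 3 [64.7°–103.9°] uniform, h=9: full span → s += 9 → s = 29.0000
seg 4 [103.9°–124.9°] simple-harmonic, h=-18: full span → s += -18 → s = 11.0000
seg 5 [124.9°–332.7°] simple-harmonic, h=-6: full span → s += -6 → s = 5.0000
seg 6 [332.7°–360°] simple-harmonic, h=-5: θ=351.7° here. β=19, B=27.3. -5/2·(1 − cos(π·0.6960)) = -3.9437 → s = 1.0563
radial distance = base radius + s = 44 + 1.0563 = 45.0563

45.0563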